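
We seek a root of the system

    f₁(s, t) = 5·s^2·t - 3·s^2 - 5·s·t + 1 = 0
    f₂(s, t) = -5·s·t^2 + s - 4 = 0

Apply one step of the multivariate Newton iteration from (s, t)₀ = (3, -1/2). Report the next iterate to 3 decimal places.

At (3, -1/2): F = (-41.000, -4.750).
Jacobian J = [[10·s·t - 6·s - 5·t, 5·s^2 - 5·s], [-5·t^2 + 1, -10·s·t]].
At the point, J = [[-30.500, 30.000], [-0.250, 15.000]] (det J = -450.000).
Solving J·Δ = −F gives Δ = (-1.050, 0.299).
Then the next iterate is (s, t)₁ = (1.950, -0.201).

(1.950, -0.201)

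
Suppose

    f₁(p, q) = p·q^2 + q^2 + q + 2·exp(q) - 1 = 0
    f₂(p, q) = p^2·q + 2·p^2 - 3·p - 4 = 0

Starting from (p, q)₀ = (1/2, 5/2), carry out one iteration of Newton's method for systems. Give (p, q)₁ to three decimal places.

At (1/2, 5/2): F = (35.23999, -4.375).
Jacobian J = [[q^2, 2·p·q + 2·q + 2·exp(q) + 1], [2·p·q + 4·p - 3, p^2]].
At the point, J = [[6.250, 32.86499], [1.500, 0.250]] (det J = -47.73498).
Solving J·Δ = −F gives Δ = (3.197, -1.680).
Then the next iterate is (p, q)₁ = (3.697, 0.820).

(3.697, 0.820)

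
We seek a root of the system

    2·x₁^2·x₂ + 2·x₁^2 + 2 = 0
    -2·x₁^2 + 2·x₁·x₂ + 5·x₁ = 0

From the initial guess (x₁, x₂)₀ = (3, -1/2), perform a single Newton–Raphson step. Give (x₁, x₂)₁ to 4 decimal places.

(2.0333, -0.7889)

At (3, -1/2): F = (11.0000, -6.0000).
Jacobian J = [[4·x₁·x₂ + 4·x₁, 2·x₁^2], [-4·x₁ + 2·x₂ + 5, 2·x₁]].
At the point, J = [[6.0000, 18.0000], [-8.0000, 6.0000]] (det J = 180.0000).
Solving J·Δ = −F gives Δ = (-0.9667, -0.2889).
Then the next iterate is (x₁, x₂)₁ = (2.0333, -0.7889).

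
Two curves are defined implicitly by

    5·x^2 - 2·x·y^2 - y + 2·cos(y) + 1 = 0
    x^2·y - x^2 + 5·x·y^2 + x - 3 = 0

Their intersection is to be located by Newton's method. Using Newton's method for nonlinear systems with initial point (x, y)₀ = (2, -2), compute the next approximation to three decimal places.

At (2, -2): F = (6.16771, 27.000).
Jacobian J = [[10·x - 2·y^2, -4·x·y - 2·sin(y) - 1], [2·x·y - 2·x + 5·y^2 + 1, x^2 + 10·x·y]].
At the point, J = [[12.000, 16.81859], [9.000, -36.000]] (det J = -583.36735).
Solving J·Δ = −F gives Δ = (-1.159, 0.460).
Then the next iterate is (x, y)₁ = (0.841, -1.540).

(0.841, -1.540)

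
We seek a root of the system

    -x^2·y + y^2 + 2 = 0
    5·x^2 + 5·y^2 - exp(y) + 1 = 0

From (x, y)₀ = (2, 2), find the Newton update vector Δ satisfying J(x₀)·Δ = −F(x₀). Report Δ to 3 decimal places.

(-0.250, -2.269)

At (2, 2): F = (-2.000, 33.61094).
Jacobian J = [[-2·x·y, -x^2 + 2·y], [10·x, 10·y - exp(y)]].
At the point, J = [[-8.000, 0.000], [20.000, 12.61094]] (det J = -100.88755).
Solving J·Δ = −F gives Δ = (-0.250, -2.269).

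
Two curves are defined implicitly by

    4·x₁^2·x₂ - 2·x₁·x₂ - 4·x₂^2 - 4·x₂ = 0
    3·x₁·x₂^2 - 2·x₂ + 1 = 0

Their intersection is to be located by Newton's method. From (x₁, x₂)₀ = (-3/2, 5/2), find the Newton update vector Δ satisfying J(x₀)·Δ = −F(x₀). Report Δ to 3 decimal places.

(0.243, -1.125)

At (-3/2, 5/2): F = (-5.000, -32.125).
Jacobian J = [[8·x₁·x₂ - 2·x₂, 4·x₁^2 - 2·x₁ - 8·x₂ - 4], [3·x₂^2, 6·x₁·x₂ - 2]].
At the point, J = [[-35.000, -12.000], [18.750, -24.500]] (det J = 1082.500).
Solving J·Δ = −F gives Δ = (0.243, -1.125).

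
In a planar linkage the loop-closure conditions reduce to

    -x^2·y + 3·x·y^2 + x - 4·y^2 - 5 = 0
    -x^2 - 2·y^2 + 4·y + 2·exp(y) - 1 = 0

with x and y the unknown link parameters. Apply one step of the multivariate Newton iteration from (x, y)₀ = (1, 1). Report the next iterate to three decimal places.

At (1, 1): F = (-6.000, 5.43656).
Jacobian J = [[-2·x·y + 3·y^2 + 1, -x^2 + 6·x·y - 8·y], [-2·x, -4·y + 2·exp(y) + 4]].
At the point, J = [[2.000, -3.000], [-2.000, 5.43656]] (det J = 4.87313).
Solving J·Δ = −F gives Δ = (3.347, 0.231).
Then the next iterate is (x, y)₁ = (4.347, 1.231).

(4.347, 1.231)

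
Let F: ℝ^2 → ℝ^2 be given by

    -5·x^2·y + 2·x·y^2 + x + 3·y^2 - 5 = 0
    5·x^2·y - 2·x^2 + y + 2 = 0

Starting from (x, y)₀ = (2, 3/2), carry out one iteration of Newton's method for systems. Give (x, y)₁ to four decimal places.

At (2, 3/2): F = (-17.2500, 25.5000).
Jacobian J = [[-10·x·y + 2·y^2 + 1, -5·x^2 + 4·x·y + 6·y], [10·x·y - 4·x, 5·x^2 + 1]].
At the point, J = [[-24.5000, 1.0000], [22.0000, 21.0000]] (det J = -536.5000).
Solving J·Δ = −F gives Δ = (-0.7227, -0.4571).
Then the next iterate is (x, y)₁ = (1.2773, 1.0429).

(1.2773, 1.0429)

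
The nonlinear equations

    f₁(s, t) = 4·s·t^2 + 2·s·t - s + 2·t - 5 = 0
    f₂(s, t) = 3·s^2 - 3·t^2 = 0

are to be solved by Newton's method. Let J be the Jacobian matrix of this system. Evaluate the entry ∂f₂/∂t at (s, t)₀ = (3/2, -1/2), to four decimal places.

∂f₂/∂t = -6·t.
At (3/2, -1/2) this is 3.0000.

3.0000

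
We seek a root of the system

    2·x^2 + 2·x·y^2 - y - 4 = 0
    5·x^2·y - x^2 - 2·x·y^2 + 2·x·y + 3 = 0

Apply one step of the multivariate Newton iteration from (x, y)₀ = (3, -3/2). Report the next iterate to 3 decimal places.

(-3.556, -5.667)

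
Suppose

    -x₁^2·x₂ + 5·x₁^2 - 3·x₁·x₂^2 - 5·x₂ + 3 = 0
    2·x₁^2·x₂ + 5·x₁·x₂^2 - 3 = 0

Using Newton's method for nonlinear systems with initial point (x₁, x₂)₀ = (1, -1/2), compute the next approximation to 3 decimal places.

At (1, -1/2): F = (10.250, -2.750).
Jacobian J = [[-2·x₁·x₂ + 10·x₁ - 3·x₂^2, -x₁^2 - 6·x₁·x₂ - 5], [4·x₁·x₂ + 5·x₂^2, 2·x₁^2 + 10·x₁·x₂]].
At the point, J = [[10.250, -3.000], [-0.750, -3.000]] (det J = -33.000).
Solving J·Δ = −F gives Δ = (-1.182, -0.621).
Then the next iterate is (x₁, x₂)₁ = (-0.182, -1.121).

(-0.182, -1.121)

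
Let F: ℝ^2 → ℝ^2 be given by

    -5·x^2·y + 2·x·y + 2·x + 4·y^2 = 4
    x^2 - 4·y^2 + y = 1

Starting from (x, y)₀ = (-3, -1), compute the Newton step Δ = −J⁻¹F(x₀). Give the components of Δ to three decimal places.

(0.933, 0.288)

At (-3, -1): F = (45.000, 3.000).
Jacobian J = [[-10·x·y + 2·y + 2, -5·x^2 + 2·x + 8·y], [2·x, -8·y + 1]].
At the point, J = [[-30.000, -59.000], [-6.000, 9.000]] (det J = -624.000).
Solving J·Δ = −F gives Δ = (0.933, 0.288).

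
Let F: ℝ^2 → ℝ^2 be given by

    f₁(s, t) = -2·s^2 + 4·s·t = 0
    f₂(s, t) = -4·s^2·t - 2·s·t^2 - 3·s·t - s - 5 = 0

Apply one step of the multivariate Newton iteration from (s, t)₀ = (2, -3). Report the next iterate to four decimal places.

(1.2791, -0.8023)

At (2, -3): F = (-32.0000, 23.0000).
Jacobian J = [[-4·s + 4·t, 4·s], [-8·s·t - 2·t^2 - 3·t - 1, -4·s^2 - 4·s·t - 3·s]].
At the point, J = [[-20.0000, 8.0000], [38.0000, 2.0000]] (det J = -344.0000).
Solving J·Δ = −F gives Δ = (-0.7209, 2.1977).
Then the next iterate is (s, t)₁ = (1.2791, -0.8023).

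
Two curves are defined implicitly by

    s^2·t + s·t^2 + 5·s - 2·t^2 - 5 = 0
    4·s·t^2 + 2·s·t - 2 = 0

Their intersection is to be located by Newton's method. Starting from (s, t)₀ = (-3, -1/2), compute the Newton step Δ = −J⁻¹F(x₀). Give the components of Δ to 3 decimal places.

(2.556, 0.333)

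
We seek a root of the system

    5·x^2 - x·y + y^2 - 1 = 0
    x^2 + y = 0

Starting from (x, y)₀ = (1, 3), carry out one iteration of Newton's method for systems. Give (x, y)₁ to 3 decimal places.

(-2.333, 5.667)

At (1, 3): F = (10.000, 4.000).
Jacobian J = [[10·x - y, -x + 2·y], [2·x, 1]].
At the point, J = [[7.000, 5.000], [2.000, 1.000]] (det J = -3.000).
Solving J·Δ = −F gives Δ = (-3.333, 2.667).
Then the next iterate is (x, y)₁ = (-2.333, 5.667).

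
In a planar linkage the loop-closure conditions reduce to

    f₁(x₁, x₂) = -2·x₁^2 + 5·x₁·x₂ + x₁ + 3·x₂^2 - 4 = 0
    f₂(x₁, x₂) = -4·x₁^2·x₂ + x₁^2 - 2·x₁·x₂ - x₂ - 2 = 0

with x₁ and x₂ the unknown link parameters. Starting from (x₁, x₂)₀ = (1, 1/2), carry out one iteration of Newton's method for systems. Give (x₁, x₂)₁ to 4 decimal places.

At (1, 1/2): F = (-1.7500, -4.5000).
Jacobian J = [[-4·x₁ + 5·x₂ + 1, 5·x₁ + 6·x₂], [-8·x₁·x₂ + 2·x₁ - 2·x₂, -4·x₁^2 - 2·x₁ - 1]].
At the point, J = [[-0.5000, 8.0000], [-3.0000, -7.0000]] (det J = 27.5000).
Solving J·Δ = −F gives Δ = (-1.7545, 0.1091).
Then the next iterate is (x₁, x₂)₁ = (-0.7545, 0.6091).

(-0.7545, 0.6091)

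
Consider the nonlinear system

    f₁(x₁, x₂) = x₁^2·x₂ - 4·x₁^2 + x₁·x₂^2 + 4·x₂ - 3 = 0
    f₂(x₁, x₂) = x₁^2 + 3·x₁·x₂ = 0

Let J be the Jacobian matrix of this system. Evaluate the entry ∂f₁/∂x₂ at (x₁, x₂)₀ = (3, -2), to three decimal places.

∂f₁/∂x₂ = x₁^2 + 2·x₁·x₂ + 4.
At (3, -2) this is 1.000.

1.000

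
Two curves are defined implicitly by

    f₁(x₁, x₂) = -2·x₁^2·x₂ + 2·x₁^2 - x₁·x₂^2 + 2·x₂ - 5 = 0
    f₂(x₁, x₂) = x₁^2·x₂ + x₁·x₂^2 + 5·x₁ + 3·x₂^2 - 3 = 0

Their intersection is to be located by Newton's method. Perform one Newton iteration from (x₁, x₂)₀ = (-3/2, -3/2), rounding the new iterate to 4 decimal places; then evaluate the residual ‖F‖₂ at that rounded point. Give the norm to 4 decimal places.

At (-3/2, -3/2): F = (6.6250, -10.5000).
Jacobian J = [[-4·x₁·x₂ + 4·x₁ - x₂^2, -2·x₁^2 - 2·x₁·x₂ + 2], [2·x₁·x₂ + x₂^2 + 5, x₁^2 + 2·x₁·x₂ + 6·x₂]].
At the point, J = [[-17.2500, -7.0000], [11.7500, -2.2500]] (det J = 121.0625).
Solving J·Δ = −F gives Δ = (0.7303, -0.8531).
Then the next iterate is (x₁, x₂)₁ = (-0.7697, -2.3531).
Re-evaluating at (-0.7697, -2.3531): F = (-1.471302, 4.106783), so ‖F‖₂ = 4.3624.

4.3624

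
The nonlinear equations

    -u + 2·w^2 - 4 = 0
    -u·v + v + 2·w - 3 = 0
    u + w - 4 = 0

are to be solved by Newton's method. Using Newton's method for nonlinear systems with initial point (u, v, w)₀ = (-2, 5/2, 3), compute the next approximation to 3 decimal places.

At (-2, 5/2, 3): F = (16.000, 10.500, -3.000).
Jacobian J = [[-1, 0, 4·w], [-v, -u + 1, 2], [1, 0, 1]].
At the point, J = [[-1.000, 0.000, 12.000], [-2.500, 3.000, 2.000], [1.000, 0.000, 1.000]] (det J = -39.000).
Solving J·Δ = −F gives Δ = (4.000, 0.500, -1.000).
Then the next iterate is (u, v, w)₁ = (2.000, 3.000, 2.000).

(2.000, 3.000, 2.000)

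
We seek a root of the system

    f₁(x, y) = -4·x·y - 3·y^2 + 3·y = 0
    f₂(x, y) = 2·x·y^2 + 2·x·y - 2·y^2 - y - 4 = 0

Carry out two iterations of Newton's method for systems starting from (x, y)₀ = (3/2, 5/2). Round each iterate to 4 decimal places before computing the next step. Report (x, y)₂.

At (3/2, 5/2): F = (-26.2500, 7.2500).
Jacobian J = [[-4·y, -4·x - 6·y + 3], [2·y^2 + 2·y, 4·x·y + 2·x - 4·y - 1]].
At the point, J = [[-10.0000, -18.0000], [17.5000, 7.0000]] (det J = 245.0000).
Solving J·Δ = −F gives Δ = (0.2173, -1.5791).
Then the next iterate is (x, y)₁ = (1.7173, 0.9209).
Round to (1.7173, 0.9209) and repeat: F = (-6.107317, -0.541355), J = [[-3.6836, -9.3946], [3.537914, 5.076846]].
Δ = (2.4829, -1.6236), so (x, y)₂ = (4.2002, -0.7027).

(4.2002, -0.7027)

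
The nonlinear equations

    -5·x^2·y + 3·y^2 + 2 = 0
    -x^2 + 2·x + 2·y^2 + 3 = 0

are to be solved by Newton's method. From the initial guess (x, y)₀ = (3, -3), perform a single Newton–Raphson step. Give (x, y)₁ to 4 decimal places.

At (3, -3): F = (164.0000, 18.0000).
Jacobian J = [[-10·x·y, -5·x^2 + 6·y], [-2·x + 2, 4·y]].
At the point, J = [[90.0000, -63.0000], [-4.0000, -12.0000]] (det J = -1332.0000).
Solving J·Δ = −F gives Δ = (-0.6261, 1.7087).
Then the next iterate is (x, y)₁ = (2.3739, -1.2913).

(2.3739, -1.2913)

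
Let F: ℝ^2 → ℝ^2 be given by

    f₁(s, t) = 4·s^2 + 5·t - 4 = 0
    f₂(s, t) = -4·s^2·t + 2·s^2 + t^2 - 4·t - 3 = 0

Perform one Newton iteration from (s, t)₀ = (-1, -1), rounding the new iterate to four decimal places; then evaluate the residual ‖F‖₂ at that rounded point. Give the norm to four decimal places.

0.2916

At (-1, -1): F = (-5.0000, 8.0000).
Jacobian J = [[8·s, 5], [-8·s·t + 4·s, -4·s^2 + 2·t - 4]].
At the point, J = [[-8.0000, 5.0000], [-12.0000, -10.0000]] (det J = 140.0000).
Solving J·Δ = −F gives Δ = (-0.0714, 0.8857).
Then the next iterate is (s, t)₁ = (-1.0714, -0.1143).
Re-evaluating at (-1.0714, -0.1143): F = (0.020092, 0.290879), so ‖F‖₂ = 0.2916.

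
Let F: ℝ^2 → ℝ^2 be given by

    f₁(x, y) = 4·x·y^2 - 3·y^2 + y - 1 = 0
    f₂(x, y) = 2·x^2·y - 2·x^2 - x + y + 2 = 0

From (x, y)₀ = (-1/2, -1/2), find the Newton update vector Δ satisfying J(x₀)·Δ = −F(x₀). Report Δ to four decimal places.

(-1.1071, 0.6429)

At (-1/2, -1/2): F = (-2.7500, 1.2500).
Jacobian J = [[4·y^2, 8·x·y - 6·y + 1], [4·x·y - 4·x - 1, 2·x^2 + 1]].
At the point, J = [[1.0000, 6.0000], [2.0000, 1.5000]] (det J = -10.5000).
Solving J·Δ = −F gives Δ = (-1.1071, 0.6429).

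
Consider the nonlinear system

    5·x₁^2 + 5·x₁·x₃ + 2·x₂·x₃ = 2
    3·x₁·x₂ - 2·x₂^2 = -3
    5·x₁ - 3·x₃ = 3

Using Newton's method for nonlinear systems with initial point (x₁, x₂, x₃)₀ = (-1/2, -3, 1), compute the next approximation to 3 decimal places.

(0.852, -0.841, 0.420)

At (-1/2, -3, 1): F = (-9.250, -10.500, -8.500).
Jacobian J = [[10·x₁ + 5·x₃, 2·x₃, 5·x₁ + 2·x₂], [3·x₂, 3·x₁ - 4·x₂, 0], [5, 0, -3]].
At the point, J = [[0.000, 2.000, -8.500], [-9.000, 10.500, 0.000], [5.000, 0.000, -3.000]] (det J = 392.250).
Solving J·Δ = −F gives Δ = (1.352, 2.159, -0.580).
Then the next iterate is (x₁, x₂, x₃)₁ = (0.852, -0.841, 0.420).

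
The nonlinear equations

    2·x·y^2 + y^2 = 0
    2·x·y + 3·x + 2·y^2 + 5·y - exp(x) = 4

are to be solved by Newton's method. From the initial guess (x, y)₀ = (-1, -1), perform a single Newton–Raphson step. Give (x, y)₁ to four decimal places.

At (-1, -1): F = (-1.0000, -8.367879).
Jacobian J = [[2·y^2, 4·x·y + 2·y], [2·y - exp(x) + 3, 2·x + 4·y + 5]].
At the point, J = [[2.0000, 2.0000], [0.632121, -1.0000]] (det J = -3.264241).
Solving J·Δ = −F gives Δ = (5.4333, -4.9333).
Then the next iterate is (x, y)₁ = (4.4333, -5.9333).

(4.4333, -5.9333)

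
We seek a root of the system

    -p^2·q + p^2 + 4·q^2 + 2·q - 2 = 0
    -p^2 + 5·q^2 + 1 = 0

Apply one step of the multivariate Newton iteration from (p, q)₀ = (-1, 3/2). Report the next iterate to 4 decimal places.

(-1.3409, 0.7955)

At (-1, 3/2): F = (9.5000, 11.2500).
Jacobian J = [[-2·p·q + 2·p, -p^2 + 8·q + 2], [-2·p, 10·q]].
At the point, J = [[1.0000, 13.0000], [2.0000, 15.0000]] (det J = -11.0000).
Solving J·Δ = −F gives Δ = (-0.3409, -0.7045).
Then the next iterate is (p, q)₁ = (-1.3409, 0.7955).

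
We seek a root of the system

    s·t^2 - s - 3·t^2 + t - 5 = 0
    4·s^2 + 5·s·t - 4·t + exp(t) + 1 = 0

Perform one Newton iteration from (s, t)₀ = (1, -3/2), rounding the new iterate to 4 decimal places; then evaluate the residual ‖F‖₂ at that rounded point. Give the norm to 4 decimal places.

1242.2401

At (1, -3/2): F = (-12.0000, 3.723130).
Jacobian J = [[t^2 - 1, 2·s·t - 6·t + 1], [8·s + 5·t, 5·s + exp(t) - 4]].
At the point, J = [[1.2500, 7.0000], [0.5000, 1.223130]] (det J = -1.971087).
Solving J·Δ = −F gives Δ = (-20.6685, 5.4051).
Then the next iterate is (s, t)₁ = (-19.6685, 3.9051).
Re-evaluating at (-19.6685, 3.9051): F = (-327.116628, 1198.396917), so ‖F‖₂ = 1242.2401.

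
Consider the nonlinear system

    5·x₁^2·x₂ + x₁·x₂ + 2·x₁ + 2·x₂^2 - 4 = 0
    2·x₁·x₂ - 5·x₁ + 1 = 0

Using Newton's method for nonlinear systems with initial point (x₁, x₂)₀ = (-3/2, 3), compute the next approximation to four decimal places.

(-0.3817, 3.2061)

At (-3/2, 3): F = (40.2500, -0.5000).
Jacobian J = [[10·x₁·x₂ + x₂ + 2, 5·x₁^2 + x₁ + 4·x₂], [2·x₂ - 5, 2·x₁]].
At the point, J = [[-40.0000, 21.7500], [1.0000, -3.0000]] (det J = 98.2500).
Solving J·Δ = −F gives Δ = (1.1183, 0.2061).
Then the next iterate is (x₁, x₂)₁ = (-0.3817, 3.2061).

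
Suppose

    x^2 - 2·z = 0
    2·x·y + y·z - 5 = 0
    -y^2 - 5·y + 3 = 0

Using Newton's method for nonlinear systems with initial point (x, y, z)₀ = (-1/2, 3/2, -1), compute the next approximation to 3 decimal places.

At (-1/2, 3/2, -1): F = (2.250, -8.000, -6.750).
Jacobian J = [[2·x, 0, -2], [2·y, 2·x + z, y], [0, -2·y - 5, 0]].
At the point, J = [[-1.000, 0.000, -2.000], [3.000, -2.000, 1.500], [0.000, -8.000, 0.000]] (det J = 36.000).
Solving J·Δ = −F gives Δ = (2.056, -0.844, 0.097).
Then the next iterate is (x, y, z)₁ = (1.556, 0.656, -0.903).

(1.556, 0.656, -0.903)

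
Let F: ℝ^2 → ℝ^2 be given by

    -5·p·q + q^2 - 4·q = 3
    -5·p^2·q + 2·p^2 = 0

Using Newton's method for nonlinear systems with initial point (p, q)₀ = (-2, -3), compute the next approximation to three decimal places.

(-1.200, -2.320)

At (-2, -3): F = (-12.000, 68.000).
Jacobian J = [[-5·q, -5·p + 2·q - 4], [-10·p·q + 4·p, -5·p^2]].
At the point, J = [[15.000, 0.000], [-68.000, -20.000]] (det J = -300.000).
Solving J·Δ = −F gives Δ = (0.800, 0.680).
Then the next iterate is (p, q)₁ = (-1.200, -2.320).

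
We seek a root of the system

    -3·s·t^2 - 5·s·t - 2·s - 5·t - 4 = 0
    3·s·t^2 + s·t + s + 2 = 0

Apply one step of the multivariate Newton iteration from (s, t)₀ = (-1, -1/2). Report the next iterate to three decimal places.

(-0.923, -0.923)

At (-1, -1/2): F = (-1.250, 0.750).
Jacobian J = [[-3·t^2 - 5·t - 2, -6·s·t - 5·s - 5], [3·t^2 + t + 1, 6·s·t + s]].
At the point, J = [[-0.250, -3.000], [1.250, 2.000]] (det J = 3.250).
Solving J·Δ = −F gives Δ = (0.077, -0.423).
Then the next iterate is (s, t)₁ = (-0.923, -0.923).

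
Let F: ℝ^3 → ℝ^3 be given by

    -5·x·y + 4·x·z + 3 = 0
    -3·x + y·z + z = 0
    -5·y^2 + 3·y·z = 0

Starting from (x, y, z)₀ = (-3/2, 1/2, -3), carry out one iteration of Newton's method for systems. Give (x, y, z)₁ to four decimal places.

(-0.5225, 0.2439, -1.5574)

At (-3/2, 1/2, -3): F = (24.7500, 0.0000, -5.7500).
Jacobian J = [[-5·y + 4·z, -5·x, 4·x], [-3, z, y + 1], [0, -10·y + 3·z, 3·y]].
At the point, J = [[-14.5000, 7.5000, -6.0000], [-3.0000, -3.0000, 1.5000], [0.0000, -14.0000, 1.5000]] (det J = -457.5000).
Solving J·Δ = −F gives Δ = (0.9775, -0.2561, 1.4426).
Then the next iterate is (x, y, z)₁ = (-0.5225, 0.2439, -1.5574).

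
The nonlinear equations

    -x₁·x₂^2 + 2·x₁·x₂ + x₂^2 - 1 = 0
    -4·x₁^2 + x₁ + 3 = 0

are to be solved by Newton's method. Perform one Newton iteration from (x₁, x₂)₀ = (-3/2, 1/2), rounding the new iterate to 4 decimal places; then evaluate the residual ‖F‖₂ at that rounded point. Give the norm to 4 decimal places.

At (-3/2, 1/2): F = (-1.8750, -7.5000).
Jacobian J = [[-x₂^2 + 2·x₂, -2·x₁·x₂ + 2·x₁ + 2·x₂], [-8·x₁ + 1, 0]].
At the point, J = [[0.7500, -0.5000], [13.0000, 0.0000]] (det J = 6.5000).
Solving J·Δ = −F gives Δ = (0.5769, -2.8846).
Then the next iterate is (x₁, x₂)₁ = (-0.9231, -2.3846).
Re-evaluating at (-0.9231, -2.3846): F = (14.337805, -1.331554), so ‖F‖₂ = 14.3995.

14.3995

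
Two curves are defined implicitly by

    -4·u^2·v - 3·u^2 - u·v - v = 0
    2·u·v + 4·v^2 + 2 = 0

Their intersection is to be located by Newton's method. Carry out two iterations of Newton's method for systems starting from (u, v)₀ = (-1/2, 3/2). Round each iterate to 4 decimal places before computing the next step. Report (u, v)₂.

(-0.2582, -0.1718)

At (-1/2, 3/2): F = (-3.0000, 9.5000).
Jacobian J = [[-8·u·v - 6·u - v, -4·u^2 - u - 1], [2·v, 2·u + 8·v]].
At the point, J = [[7.5000, -1.5000], [3.0000, 11.0000]] (det J = 87.0000).
Solving J·Δ = −F gives Δ = (0.2155, -0.9224).
Then the next iterate is (u, v)₁ = (-0.2845, 0.5776).
Round to (-0.2845, 0.5776) and repeat: F = (-0.843098, 3.005833), J = [[2.444018, -1.039261], [1.1552, 4.0518]].
Δ = (0.0263, -0.7494), so (u, v)₂ = (-0.2582, -0.1718).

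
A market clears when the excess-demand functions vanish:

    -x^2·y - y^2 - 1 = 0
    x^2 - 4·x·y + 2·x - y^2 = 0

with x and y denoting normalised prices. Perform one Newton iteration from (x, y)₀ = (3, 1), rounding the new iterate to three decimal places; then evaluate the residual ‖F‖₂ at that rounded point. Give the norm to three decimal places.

3.572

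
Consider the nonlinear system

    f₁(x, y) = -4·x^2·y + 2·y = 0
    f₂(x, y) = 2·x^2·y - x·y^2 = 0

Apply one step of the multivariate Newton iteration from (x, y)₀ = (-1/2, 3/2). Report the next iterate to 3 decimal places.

(-0.565, 0.391)

At (-1/2, 3/2): F = (1.500, 1.875).
Jacobian J = [[-8·x·y, -4·x^2 + 2], [4·x·y - y^2, 2·x^2 - 2·x·y]].
At the point, J = [[6.000, 1.000], [-5.250, 2.000]] (det J = 17.250).
Solving J·Δ = −F gives Δ = (-0.065, -1.109).
Then the next iterate is (x, y)₁ = (-0.565, 0.391).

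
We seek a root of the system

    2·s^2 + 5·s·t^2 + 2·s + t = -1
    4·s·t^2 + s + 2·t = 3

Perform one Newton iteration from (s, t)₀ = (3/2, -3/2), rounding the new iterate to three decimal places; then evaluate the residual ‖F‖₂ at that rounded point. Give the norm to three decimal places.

23.252

At (3/2, -3/2): F = (23.875, 9.000).
Jacobian J = [[4·s + 5·t^2 + 2, 10·s·t + 1], [4·t^2 + 1, 8·s·t + 2]].
At the point, J = [[19.250, -21.500], [10.000, -16.000]] (det J = -93.000).
Solving J·Δ = −F gives Δ = (-2.027, -0.704).
Then the next iterate is (s, t)₁ = (-0.527, -2.204).
Re-evaluating at (-0.527, -2.204): F = (-14.50236, -18.17485), so ‖F‖₂ = 23.252.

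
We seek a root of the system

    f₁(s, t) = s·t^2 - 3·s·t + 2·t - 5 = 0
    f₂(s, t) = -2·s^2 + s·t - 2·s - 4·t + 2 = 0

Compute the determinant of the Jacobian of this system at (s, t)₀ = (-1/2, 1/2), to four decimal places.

4.1250

J = [[t^2 - 3·t, 2·s·t - 3·s + 2], [-4·s + t - 2, s - 4]].
At the point, J = [[-1.2500, 3.0000], [0.5000, -4.5000]].
det J = 4.1250.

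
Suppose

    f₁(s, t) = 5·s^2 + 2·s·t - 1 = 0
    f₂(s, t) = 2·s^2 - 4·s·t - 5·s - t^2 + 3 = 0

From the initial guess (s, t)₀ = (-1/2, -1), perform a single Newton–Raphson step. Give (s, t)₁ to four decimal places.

(-0.2419, -1.5565)

At (-1/2, -1): F = (1.2500, 3.0000).
Jacobian J = [[10·s + 2·t, 2·s], [4·s - 4·t - 5, -4·s - 2·t]].
At the point, J = [[-7.0000, -1.0000], [-3.0000, 4.0000]] (det J = -31.0000).
Solving J·Δ = −F gives Δ = (0.2581, -0.5565).
Then the next iterate is (s, t)₁ = (-0.2419, -1.5565).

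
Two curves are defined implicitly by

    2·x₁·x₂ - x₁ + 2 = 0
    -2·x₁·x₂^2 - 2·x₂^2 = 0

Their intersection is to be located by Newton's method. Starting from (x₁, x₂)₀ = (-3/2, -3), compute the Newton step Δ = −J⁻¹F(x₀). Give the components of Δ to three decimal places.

(-4.000, 13.500)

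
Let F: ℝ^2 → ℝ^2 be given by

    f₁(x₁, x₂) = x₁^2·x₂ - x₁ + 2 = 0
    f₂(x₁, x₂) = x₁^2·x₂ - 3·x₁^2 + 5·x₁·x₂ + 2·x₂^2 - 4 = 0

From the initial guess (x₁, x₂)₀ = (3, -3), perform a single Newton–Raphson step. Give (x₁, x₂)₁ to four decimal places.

(1.1429, -3.8095)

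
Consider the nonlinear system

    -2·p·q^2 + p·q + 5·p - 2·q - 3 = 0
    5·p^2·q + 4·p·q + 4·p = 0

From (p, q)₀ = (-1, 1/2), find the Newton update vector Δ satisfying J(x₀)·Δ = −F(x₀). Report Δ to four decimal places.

At (-1, 1/2): F = (-9.0000, -3.5000).
Jacobian J = [[-2·q^2 + q + 5, -4·p·q + p - 2], [10·p·q + 4·q + 4, 5·p^2 + 4·p]].
At the point, J = [[5.0000, -1.0000], [1.0000, 1.0000]] (det J = 6.0000).
Solving J·Δ = −F gives Δ = (2.0833, 1.4167).

(2.0833, 1.4167)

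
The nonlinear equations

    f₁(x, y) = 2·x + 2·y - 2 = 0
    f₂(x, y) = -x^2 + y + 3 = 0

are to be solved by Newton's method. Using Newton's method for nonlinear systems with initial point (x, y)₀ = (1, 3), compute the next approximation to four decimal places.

(1.6667, -0.6667)

At (1, 3): F = (6.0000, 5.0000).
Jacobian J = [[2, 2], [-2·x, 1]].
At the point, J = [[2.0000, 2.0000], [-2.0000, 1.0000]] (det J = 6.0000).
Solving J·Δ = −F gives Δ = (0.6667, -3.6667).
Then the next iterate is (x, y)₁ = (1.6667, -0.6667).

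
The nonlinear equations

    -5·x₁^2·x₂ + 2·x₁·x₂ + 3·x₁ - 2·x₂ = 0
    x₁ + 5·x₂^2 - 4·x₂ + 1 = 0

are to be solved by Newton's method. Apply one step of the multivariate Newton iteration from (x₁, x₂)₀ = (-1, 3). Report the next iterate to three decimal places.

(-0.528, 1.713)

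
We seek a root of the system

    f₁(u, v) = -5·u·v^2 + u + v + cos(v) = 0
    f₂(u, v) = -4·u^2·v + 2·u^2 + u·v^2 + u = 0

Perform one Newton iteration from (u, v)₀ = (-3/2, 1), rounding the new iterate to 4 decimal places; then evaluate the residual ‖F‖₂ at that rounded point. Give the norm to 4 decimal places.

At (-3/2, 1): F = (7.540302, -7.5000).
Jacobian J = [[-5·v^2 + 1, -10·u·v - sin(v) + 1], [-8·u·v + 4·u + v^2 + 1, -4·u^2 + 2·u·v]].
At the point, J = [[-4.0000, 15.158529], [8.0000, -12.0000]] (det J = -73.268232).
Solving J·Δ = −F gives Δ = (0.3167, -0.4139).
Then the next iterate is (u, v)₁ = (-1.1833, 0.5861).
Re-evaluating at (-1.1833, 0.5861): F = (2.268300, -2.072008), so ‖F‖₂ = 3.0722.

3.0722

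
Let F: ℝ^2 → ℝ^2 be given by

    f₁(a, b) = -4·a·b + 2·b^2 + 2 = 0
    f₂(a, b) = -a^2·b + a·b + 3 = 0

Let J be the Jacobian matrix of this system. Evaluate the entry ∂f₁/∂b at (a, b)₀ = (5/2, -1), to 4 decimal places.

∂f₁/∂b = -4·a + 4·b.
At (5/2, -1) this is -14.0000.

-14.0000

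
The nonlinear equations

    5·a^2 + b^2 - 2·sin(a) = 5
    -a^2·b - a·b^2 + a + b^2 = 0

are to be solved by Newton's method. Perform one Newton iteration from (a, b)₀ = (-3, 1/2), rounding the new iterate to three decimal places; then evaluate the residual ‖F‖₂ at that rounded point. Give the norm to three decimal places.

At (-3, 1/2): F = (40.53224, -6.500).
Jacobian J = [[10·a - 2·cos(a), 2·b], [-2·a·b - b^2 + 1, -a^2 - 2·a·b + 2·b]].
At the point, J = [[-28.02002, 1.000], [3.750, -5.000]] (det J = 136.35008).
Solving J·Δ = −F gives Δ = (1.439, -0.221).
Then the next iterate is (a, b)₁ = (-1.561, 0.279).
Re-evaluating at (-1.561, 0.279): F = (9.26135, -2.04149), so ‖F‖₂ = 9.484.

9.484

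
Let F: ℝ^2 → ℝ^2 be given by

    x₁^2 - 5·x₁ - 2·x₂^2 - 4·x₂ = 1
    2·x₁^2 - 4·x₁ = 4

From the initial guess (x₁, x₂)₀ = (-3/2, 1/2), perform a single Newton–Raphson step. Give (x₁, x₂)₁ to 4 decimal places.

(-0.8500, 0.6750)

At (-3/2, 1/2): F = (6.2500, 6.5000).
Jacobian J = [[2·x₁ - 5, -4·x₂ - 4], [4·x₁ - 4, 0]].
At the point, J = [[-8.0000, -6.0000], [-10.0000, 0.0000]] (det J = -60.0000).
Solving J·Δ = −F gives Δ = (0.6500, 0.1750).
Then the next iterate is (x₁, x₂)₁ = (-0.8500, 0.6750).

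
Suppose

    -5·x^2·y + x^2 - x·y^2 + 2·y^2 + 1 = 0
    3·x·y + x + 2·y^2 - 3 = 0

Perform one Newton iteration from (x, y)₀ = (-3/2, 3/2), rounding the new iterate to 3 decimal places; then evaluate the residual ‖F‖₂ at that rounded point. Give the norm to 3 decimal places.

40.674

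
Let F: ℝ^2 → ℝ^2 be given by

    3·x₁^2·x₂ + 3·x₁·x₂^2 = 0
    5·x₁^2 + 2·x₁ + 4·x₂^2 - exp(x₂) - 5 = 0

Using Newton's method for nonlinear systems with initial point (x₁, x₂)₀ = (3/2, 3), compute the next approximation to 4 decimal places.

(-0.1875, 3.9000)

At (3/2, 3): F = (60.7500, 25.164463).
Jacobian J = [[6·x₁·x₂ + 3·x₂^2, 3·x₁^2 + 6·x₁·x₂], [10·x₁ + 2, 8·x₂ - exp(x₂)]].
At the point, J = [[54.0000, 33.7500], [17.0000, 3.914463]] (det J = -362.368994).
Solving J·Δ = −F gives Δ = (-1.6875, 0.9000).
Then the next iterate is (x₁, x₂)₁ = (-0.1875, 3.9000).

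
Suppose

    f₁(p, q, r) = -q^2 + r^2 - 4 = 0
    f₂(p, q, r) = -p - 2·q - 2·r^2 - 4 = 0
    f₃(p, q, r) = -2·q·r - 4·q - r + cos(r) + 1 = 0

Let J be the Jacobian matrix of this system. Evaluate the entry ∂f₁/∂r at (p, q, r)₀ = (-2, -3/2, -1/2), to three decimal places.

∂f₁/∂r = 2·r.
At (-2, -3/2, -1/2) this is -1.000.

-1.000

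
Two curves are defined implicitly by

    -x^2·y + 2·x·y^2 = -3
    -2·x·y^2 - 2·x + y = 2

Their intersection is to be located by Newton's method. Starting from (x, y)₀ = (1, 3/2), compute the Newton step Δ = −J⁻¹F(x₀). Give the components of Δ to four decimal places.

(-0.2000, -1.1400)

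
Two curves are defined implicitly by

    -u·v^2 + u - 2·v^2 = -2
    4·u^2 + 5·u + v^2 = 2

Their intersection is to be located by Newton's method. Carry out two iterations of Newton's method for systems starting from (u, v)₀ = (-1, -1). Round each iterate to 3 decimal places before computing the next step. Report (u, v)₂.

(-1.453, -1.000)

At (-1, -1): F = (0.000, -2.000).
Jacobian J = [[-v^2 + 1, -2·u·v - 4·v], [8·u + 5, 2·v]].
At the point, J = [[0.000, 2.000], [-3.000, -2.000]] (det J = 6.000).
Solving J·Δ = −F gives Δ = (-0.667, 0.000).
Then the next iterate is (u, v)₁ = (-1.667, -1.000).
Round to (-1.667, -1.000) and repeat: F = (0.000, 1.78056), J = [[0.000, 0.666], [-8.336, -2.000]].
Δ = (0.214, 0.000), so (u, v)₂ = (-1.453, -1.000).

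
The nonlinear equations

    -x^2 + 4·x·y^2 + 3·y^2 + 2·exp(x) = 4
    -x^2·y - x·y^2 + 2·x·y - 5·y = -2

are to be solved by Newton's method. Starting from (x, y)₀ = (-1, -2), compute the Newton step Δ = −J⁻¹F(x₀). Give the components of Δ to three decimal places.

(0.063, 1.770)

At (-1, -2): F = (-8.26424, 22.000).
Jacobian J = [[-2·x + 4·y^2 + 2·exp(x), 8·x·y + 6·y], [-2·x·y - y^2 + 2·y, -x^2 - 2·x·y + 2·x - 5]].
At the point, J = [[18.73576, 4.000], [-12.000, -12.000]] (det J = -176.82911).
Solving J·Δ = −F gives Δ = (0.063, 1.770).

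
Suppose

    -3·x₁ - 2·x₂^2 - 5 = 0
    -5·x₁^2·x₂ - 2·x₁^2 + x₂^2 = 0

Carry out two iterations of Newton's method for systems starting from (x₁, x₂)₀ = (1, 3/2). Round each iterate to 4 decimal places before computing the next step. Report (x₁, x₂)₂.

(-2.0997, -0.9013)

At (1, 3/2): F = (-12.5000, -7.2500).
Jacobian J = [[-3, -4·x₂], [-10·x₁·x₂ - 4·x₁, -5·x₁^2 + 2·x₂]].
At the point, J = [[-3.0000, -6.0000], [-19.0000, -2.0000]] (det J = -108.0000).
Solving J·Δ = −F gives Δ = (-0.1713, -1.9977).
Then the next iterate is (x₁, x₂)₁ = (0.8287, -0.4977).
Round to (0.8287, -0.4977) and repeat: F = (-7.981511, 0.583180), J = [[-3.0000, 1.9908], [0.809640, -4.429118]].
Δ = (-2.9284, -0.4036), so (x₁, x₂)₂ = (-2.0997, -0.9013).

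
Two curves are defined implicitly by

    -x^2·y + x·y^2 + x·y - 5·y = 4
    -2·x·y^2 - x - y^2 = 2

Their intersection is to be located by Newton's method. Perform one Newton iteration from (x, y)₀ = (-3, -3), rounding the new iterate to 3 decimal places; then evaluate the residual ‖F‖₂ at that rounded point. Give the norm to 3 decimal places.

12.448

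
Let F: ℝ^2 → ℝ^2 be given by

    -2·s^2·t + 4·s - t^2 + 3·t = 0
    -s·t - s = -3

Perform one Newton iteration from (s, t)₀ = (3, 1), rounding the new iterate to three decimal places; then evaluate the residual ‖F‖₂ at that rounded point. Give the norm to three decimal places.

9.209

At (3, 1): F = (-4.000, -3.000).
Jacobian J = [[-4·s·t + 4, -2·s^2 - 2·t + 3], [-t - 1, -s]].
At the point, J = [[-8.000, -17.000], [-2.000, -3.000]] (det J = -10.000).
Solving J·Δ = −F gives Δ = (-3.900, 1.600).
Then the next iterate is (s, t)₁ = (-0.900, 2.600).
Re-evaluating at (-0.900, 2.600): F = (-6.772, 6.240), so ‖F‖₂ = 9.209.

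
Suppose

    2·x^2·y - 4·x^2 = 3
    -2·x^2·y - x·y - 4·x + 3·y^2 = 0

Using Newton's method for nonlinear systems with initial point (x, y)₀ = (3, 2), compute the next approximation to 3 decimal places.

(1.550, 2.167)

At (3, 2): F = (-3.000, -42.000).
Jacobian J = [[4·x·y - 8·x, 2·x^2], [-4·x·y - y - 4, -2·x^2 - x + 6·y]].
At the point, J = [[0.000, 18.000], [-30.000, -9.000]] (det J = 540.000).
Solving J·Δ = −F gives Δ = (-1.450, 0.167).
Then the next iterate is (x, y)₁ = (1.550, 2.167).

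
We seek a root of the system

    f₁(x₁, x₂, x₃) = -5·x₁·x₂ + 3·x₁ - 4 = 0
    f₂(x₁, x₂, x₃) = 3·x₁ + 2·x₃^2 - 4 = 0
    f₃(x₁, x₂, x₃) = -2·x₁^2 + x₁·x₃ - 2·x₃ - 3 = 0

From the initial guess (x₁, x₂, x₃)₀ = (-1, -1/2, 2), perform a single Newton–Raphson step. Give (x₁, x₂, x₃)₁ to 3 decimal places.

At (-1, -1/2, 2): F = (-9.500, 1.000, -11.000).
Jacobian J = [[-5·x₂ + 3, -5·x₁, 0], [3, 0, 4·x₃], [-4·x₁ + x₃, 0, x₁ - 2]].
At the point, J = [[5.500, 5.000, 0.000], [3.000, 0.000, 8.000], [6.000, 0.000, -3.000]] (det J = 285.000).
Solving J·Δ = −F gives Δ = (1.491, 0.260, -0.684).
Then the next iterate is (x₁, x₂, x₃)₁ = (0.491, -0.240, 1.316).

(0.491, -0.240, 1.316)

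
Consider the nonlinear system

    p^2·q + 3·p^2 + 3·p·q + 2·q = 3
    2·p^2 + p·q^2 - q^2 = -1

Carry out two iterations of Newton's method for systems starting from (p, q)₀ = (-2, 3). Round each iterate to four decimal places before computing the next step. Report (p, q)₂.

At (-2, 3): F = (9.0000, -18.0000).
Jacobian J = [[2·p·q + 6·p + 3·q, p^2 + 3·p + 2], [4·p + q^2, 2·p·q - 2·q]].
At the point, J = [[-15.0000, 0.0000], [1.0000, -18.0000]] (det J = 270.0000).
Solving J·Δ = −F gives Δ = (0.6000, -0.9667).
Then the next iterate is (p, q)₁ = (-1.4000, 2.0333).
Round to (-1.4000, 2.0333) and repeat: F = (2.392008, -5.002341), J = [[-7.993340, -0.2400], [-1.465691, -9.759840]].
Δ = (0.3161, -0.5600), so (p, q)₂ = (-1.0839, 1.4733).

(-1.0839, 1.4733)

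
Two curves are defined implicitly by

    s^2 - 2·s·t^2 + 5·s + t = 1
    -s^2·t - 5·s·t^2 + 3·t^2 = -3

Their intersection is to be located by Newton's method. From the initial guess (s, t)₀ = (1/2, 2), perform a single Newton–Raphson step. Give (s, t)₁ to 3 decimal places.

(0.688, 1.791)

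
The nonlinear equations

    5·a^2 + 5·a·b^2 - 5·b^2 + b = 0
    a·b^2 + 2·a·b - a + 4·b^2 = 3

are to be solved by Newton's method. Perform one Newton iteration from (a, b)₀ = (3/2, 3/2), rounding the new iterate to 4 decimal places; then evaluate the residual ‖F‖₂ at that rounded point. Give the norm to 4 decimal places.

6.1436

At (3/2, 3/2): F = (18.3750, 12.3750).
Jacobian J = [[10·a + 5·b^2, 10·a·b - 10·b + 1], [b^2 + 2·b - 1, 2·a·b + 2·a + 8·b]].
At the point, J = [[26.2500, 8.5000], [4.2500, 19.5000]] (det J = 475.7500).
Solving J·Δ = −F gives Δ = (-0.5321, -0.5187).
Then the next iterate is (a, b)₁ = (0.9679, 0.9813).
Re-evaluating at (0.9679, 0.9813): F = (5.510899, 2.715538), so ‖F‖₂ = 6.1436.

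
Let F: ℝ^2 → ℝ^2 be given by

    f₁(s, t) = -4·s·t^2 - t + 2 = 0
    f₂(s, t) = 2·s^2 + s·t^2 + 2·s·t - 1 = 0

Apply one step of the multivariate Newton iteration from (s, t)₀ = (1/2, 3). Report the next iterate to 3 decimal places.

(0.305, 2.078)

At (1/2, 3): F = (-19.000, 7.000).
Jacobian J = [[-4·t^2, -8·s·t - 1], [4·s + t^2 + 2·t, 2·s·t + 2·s]].
At the point, J = [[-36.000, -13.000], [17.000, 4.000]] (det J = 77.000).
Solving J·Δ = −F gives Δ = (-0.195, -0.922).
Then the next iterate is (s, t)₁ = (0.305, 2.078).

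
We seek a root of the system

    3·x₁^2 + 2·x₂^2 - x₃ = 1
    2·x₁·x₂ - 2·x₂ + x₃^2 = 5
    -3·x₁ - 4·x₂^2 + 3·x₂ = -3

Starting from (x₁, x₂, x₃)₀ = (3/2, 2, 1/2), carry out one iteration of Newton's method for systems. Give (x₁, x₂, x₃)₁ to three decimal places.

(1.268, 1.169, 5.011)

At (3/2, 2, 1/2): F = (13.250, -2.750, -11.500).
Jacobian J = [[6·x₁, 4·x₂, -1], [2·x₂, 2·x₁ - 2, 2·x₃], [-3, -8·x₂ + 3, 0]].
At the point, J = [[9.000, 8.000, -1.000], [4.000, 1.000, 1.000], [-3.000, -13.000, 0.000]] (det J = 142.000).
Solving J·Δ = −F gives Δ = (-0.232, -0.831, 4.511).
Then the next iterate is (x₁, x₂, x₃)₁ = (1.268, 1.169, 5.011).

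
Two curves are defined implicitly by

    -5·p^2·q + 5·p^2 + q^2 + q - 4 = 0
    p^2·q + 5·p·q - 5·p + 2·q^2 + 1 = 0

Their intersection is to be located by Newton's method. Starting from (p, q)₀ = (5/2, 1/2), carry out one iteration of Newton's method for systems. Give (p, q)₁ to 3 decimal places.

At (5/2, 1/2): F = (12.375, -1.625).
Jacobian J = [[-10·p·q + 10·p, -5·p^2 + 2·q + 1], [2·p·q + 5·q - 5, p^2 + 5·p + 4·q]].
At the point, J = [[12.500, -29.250], [0.000, 20.750]] (det J = 259.375).
Solving J·Δ = −F gives Δ = (-0.807, 0.078).
Then the next iterate is (p, q)₁ = (1.693, 0.578).

(1.693, 0.578)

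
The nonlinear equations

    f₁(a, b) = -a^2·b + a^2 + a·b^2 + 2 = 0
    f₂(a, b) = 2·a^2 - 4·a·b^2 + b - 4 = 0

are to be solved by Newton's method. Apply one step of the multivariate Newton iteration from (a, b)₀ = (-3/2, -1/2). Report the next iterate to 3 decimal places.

(-0.008, -2.289)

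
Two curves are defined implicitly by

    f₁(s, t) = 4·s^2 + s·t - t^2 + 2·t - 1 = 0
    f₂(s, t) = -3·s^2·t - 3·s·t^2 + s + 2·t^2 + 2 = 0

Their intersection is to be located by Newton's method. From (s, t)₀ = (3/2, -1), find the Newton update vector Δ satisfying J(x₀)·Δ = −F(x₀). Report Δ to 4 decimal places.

(-0.8442, 1.0519)

At (3/2, -1): F = (3.5000, 7.7500).
Jacobian J = [[8·s + t, s - 2·t + 2], [-6·s·t - 3·t^2 + 1, -3·s^2 - 6·s·t + 4·t]].
At the point, J = [[11.0000, 5.5000], [7.0000, -1.7500]] (det J = -57.7500).
Solving J·Δ = −F gives Δ = (-0.8442, 1.0519).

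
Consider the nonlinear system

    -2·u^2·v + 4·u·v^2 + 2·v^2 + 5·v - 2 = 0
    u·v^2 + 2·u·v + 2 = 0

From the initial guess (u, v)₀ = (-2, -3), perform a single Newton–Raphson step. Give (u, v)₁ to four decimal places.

At (-2, -3): F = (-47.0000, -4.0000).
Jacobian J = [[-4·u·v + 4·v^2, -2·u^2 + 8·u·v + 4·v + 5], [v^2 + 2·v, 2·u·v + 2·u]].
At the point, J = [[12.0000, 33.0000], [3.0000, 8.0000]] (det J = -3.0000).
Solving J·Δ = −F gives Δ = (-81.3333, 31.0000).
Then the next iterate is (u, v)₁ = (-83.3333, 28.0000).

(-83.3333, 28.0000)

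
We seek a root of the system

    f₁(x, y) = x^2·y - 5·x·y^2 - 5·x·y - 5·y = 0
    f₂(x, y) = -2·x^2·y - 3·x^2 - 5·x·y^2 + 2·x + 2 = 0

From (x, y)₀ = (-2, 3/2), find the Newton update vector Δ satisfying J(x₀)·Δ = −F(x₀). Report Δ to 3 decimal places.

(0.829, -0.397)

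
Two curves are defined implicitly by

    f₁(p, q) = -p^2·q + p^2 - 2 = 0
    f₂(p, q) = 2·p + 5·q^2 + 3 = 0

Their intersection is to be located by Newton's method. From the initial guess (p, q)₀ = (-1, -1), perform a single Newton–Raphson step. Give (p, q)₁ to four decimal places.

(-1.1429, -0.4286)

At (-1, -1): F = (0.0000, 6.0000).
Jacobian J = [[-2·p·q + 2·p, -p^2], [2, 10·q]].
At the point, J = [[-4.0000, -1.0000], [2.0000, -10.0000]] (det J = 42.0000).
Solving J·Δ = −F gives Δ = (-0.1429, 0.5714).
Then the next iterate is (p, q)₁ = (-1.1429, -0.4286).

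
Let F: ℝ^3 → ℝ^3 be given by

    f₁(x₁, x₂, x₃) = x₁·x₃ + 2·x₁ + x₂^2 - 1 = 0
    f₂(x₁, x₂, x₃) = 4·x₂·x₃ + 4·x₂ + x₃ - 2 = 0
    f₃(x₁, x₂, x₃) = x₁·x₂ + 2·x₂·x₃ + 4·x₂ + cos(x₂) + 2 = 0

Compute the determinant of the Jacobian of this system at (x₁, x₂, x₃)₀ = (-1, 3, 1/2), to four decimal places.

J = [[x₃ + 2, 2·x₂, x₁], [0, 4·x₃ + 4, 4·x₂ + 1], [x₂, x₁ + 2·x₃ - sin(x₂) + 4, 2·x₂]].
At the point, J = [[2.5000, 6.0000, -1.0000], [0.0000, 6.0000, 13.0000], [3.0000, 3.858880, 6.0000]].
det J = 216.5864.

216.5864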